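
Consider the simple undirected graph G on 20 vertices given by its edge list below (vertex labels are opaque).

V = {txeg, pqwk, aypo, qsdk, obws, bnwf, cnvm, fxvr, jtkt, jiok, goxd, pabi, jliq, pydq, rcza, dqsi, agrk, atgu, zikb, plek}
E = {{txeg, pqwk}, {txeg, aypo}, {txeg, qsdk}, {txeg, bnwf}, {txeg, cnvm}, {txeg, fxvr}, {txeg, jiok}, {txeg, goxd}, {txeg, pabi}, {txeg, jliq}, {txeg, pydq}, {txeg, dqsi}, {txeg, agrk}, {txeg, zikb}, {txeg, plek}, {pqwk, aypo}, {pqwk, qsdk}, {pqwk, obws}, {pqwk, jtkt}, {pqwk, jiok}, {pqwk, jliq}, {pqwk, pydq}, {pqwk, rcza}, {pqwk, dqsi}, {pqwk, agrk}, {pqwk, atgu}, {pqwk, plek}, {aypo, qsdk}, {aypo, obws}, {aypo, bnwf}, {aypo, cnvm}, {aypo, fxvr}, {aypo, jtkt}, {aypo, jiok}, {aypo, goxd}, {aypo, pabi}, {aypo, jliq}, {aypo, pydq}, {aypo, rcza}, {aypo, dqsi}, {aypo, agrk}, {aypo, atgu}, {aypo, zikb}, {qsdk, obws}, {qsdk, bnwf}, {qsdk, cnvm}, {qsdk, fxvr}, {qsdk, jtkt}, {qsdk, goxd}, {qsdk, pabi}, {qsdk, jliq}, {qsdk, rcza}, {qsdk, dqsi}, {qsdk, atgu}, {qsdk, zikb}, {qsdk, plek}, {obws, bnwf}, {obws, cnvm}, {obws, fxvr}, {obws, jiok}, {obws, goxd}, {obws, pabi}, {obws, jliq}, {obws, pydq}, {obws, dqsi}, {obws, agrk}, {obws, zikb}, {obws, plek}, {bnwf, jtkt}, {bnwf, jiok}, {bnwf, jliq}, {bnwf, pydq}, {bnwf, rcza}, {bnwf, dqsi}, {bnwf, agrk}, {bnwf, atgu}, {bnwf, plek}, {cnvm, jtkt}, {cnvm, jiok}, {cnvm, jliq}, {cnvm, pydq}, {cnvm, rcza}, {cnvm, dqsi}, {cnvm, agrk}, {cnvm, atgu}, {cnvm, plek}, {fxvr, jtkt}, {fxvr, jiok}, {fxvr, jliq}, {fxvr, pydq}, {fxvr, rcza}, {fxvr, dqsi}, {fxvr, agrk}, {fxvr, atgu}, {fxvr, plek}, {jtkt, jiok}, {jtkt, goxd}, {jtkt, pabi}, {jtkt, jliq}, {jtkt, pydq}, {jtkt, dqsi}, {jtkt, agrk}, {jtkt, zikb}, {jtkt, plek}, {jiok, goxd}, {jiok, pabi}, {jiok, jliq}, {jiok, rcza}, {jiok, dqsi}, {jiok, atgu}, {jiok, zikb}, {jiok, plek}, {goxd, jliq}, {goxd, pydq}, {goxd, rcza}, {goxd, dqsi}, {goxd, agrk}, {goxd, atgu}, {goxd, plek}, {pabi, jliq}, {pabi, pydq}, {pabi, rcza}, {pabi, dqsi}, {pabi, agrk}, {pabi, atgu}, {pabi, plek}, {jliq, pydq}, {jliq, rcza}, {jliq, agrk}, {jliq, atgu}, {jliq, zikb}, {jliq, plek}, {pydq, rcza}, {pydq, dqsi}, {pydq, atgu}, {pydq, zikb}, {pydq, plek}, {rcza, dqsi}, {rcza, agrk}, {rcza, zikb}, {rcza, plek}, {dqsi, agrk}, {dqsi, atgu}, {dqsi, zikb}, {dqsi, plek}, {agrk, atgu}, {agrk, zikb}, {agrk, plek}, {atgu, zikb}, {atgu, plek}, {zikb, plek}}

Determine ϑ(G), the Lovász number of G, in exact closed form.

N(zikb) = {txeg, aypo, qsdk, obws, jtkt, jiok, jliq, pydq, rcza, dqsi, agrk, atgu, plek}, |N(zikb)| = 13.
Vertex agrk has 16 neighbors: txeg, pqwk, aypo, obws, bnwf, cnvm, fxvr, jtkt, goxd, pabi, jliq, rcza, dqsi, atgu, zikb, plek.
deg(bnwf) = 13; N(bnwf) = {txeg, aypo, qsdk, obws, jtkt, jiok, jliq, pydq, rcza, dqsi, agrk, atgu, plek}.
Vertex plek has 18 neighbors: txeg, pqwk, qsdk, obws, bnwf, cnvm, fxvr, jtkt, jiok, goxd, pabi, jliq, pydq, rcza, dqsi, agrk, atgu, zikb.
G = K_{7,5,4,2,2}: α = 7 = χ(Ḡ), so ϑ = 7.
≈ 7.00000 (to 5 d.p.).
Check 7 ≤ 7 ≤ 7: collapsed.

7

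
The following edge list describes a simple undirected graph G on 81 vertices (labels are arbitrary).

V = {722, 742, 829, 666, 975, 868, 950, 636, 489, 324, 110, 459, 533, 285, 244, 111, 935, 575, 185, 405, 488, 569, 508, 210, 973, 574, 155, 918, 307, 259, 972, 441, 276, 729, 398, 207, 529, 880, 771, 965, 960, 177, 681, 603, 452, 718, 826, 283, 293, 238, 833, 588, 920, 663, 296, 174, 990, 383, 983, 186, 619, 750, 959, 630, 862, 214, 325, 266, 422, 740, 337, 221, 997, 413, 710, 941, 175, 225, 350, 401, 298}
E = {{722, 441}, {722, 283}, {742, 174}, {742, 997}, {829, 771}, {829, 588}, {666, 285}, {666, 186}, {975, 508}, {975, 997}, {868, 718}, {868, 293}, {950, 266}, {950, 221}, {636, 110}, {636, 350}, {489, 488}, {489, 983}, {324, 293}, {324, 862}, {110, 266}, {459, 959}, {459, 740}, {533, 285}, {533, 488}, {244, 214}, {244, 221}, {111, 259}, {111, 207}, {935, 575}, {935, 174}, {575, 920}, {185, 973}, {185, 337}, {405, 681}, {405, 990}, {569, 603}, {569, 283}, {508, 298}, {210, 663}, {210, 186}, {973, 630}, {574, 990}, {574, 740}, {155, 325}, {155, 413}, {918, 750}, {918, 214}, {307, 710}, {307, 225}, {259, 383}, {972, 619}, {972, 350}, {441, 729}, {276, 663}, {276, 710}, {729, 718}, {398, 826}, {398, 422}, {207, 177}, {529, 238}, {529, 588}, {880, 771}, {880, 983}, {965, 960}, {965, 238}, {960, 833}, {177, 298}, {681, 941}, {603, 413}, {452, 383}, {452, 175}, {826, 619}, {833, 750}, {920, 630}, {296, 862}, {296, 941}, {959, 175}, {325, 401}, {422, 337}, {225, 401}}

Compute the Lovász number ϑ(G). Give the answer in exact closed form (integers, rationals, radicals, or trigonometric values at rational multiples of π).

81*cos(pi/81)/(cos(pi/81) + 1)

N(266) = {950, 110}, |N(266)| = 2.
N(740) = {459, 574}, |N(740)| = 2.
Vertex 965 has 2 neighbors: 960, 238.
Vertex 918 has 2 neighbors: 750, 214.
Every vertex has degree 2 (N=81); the odd cycle C_{81}.
A has 41 distinct eigenvalues ≈ [2.0, 1.994, 1.976, 1.946, 1.904, 1.851, 1.787, 1.712, 1.627, 1.532, 1.428, 1.315, 1.194, 1.066, 0.932, 0.792, 0.647, 0.499, 0.347, 0.194, 0.039, -0.116, -0.271, -0.423, -0.574, -0.72, -0.863, -1.0, -1.131, -1.256, -1.372, -1.481, -1.581, -1.671, -1.751, -1.821, -1.879, -1.927, -1.963, -1.986, -1.998].
−81·(-2*cos(pi/81)) / ((2)−(-2*cos(pi/81))) = 81*cos(pi/81)/(cos(pi/81) + 1) = ϑ(G).
= 40.484765… (decimal).
40 ≤ 81*cos(pi/81)/(cos(pi/81) + 1) ≤ 41: both strict.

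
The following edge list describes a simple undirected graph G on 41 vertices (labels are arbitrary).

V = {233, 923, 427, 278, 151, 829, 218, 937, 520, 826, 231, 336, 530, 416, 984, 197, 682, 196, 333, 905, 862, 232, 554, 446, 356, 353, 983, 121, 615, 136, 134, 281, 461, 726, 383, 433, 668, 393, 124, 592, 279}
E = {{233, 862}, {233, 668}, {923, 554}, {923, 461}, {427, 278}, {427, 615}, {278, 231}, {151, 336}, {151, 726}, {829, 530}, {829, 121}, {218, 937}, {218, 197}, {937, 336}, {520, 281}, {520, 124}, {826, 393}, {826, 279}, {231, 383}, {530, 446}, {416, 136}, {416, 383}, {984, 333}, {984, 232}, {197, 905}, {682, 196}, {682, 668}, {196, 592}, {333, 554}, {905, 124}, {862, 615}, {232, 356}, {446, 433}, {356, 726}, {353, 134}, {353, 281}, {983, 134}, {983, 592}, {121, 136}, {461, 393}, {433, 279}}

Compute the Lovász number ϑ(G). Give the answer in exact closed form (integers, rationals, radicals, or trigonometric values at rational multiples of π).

41*cos(pi/41)/(cos(pi/41) + 1)

deg(726) = 2; N(726) = {151, 356}.
deg(383) = 2; N(383) = {231, 416}.
Vertex 682 has 2 neighbors: 196, 668.
N(829) = {530, 121}, |N(829)| = 2.
Regular of degree 2 on 41 vertices: connected 2-regular on 41 ⇒ C_{41}.
Distinct eigenvalues (to 3 d.p.): [2.0, 1.977, 1.907, 1.792, 1.636, 1.441, 1.212, 0.955, 0.676, 0.381, 0.077, -0.229, -0.53, -0.818, -1.087, -1.331, -1.543, -1.719, -1.855, -1.947, -1.994].
Lovász: ϑ = −41(-2*cos(pi/41))/(2+-(-1)*2*cos(pi/41)) = 41*cos(pi/41)/(cos(pi/41) + 1).
Numerically 20.46988.
Sandwich: α(G)=20 ≤ ϑ(G)=41*cos(pi/41)/(cos(pi/41) + 1) ≤ χ(Ḡ)=21 (both strict).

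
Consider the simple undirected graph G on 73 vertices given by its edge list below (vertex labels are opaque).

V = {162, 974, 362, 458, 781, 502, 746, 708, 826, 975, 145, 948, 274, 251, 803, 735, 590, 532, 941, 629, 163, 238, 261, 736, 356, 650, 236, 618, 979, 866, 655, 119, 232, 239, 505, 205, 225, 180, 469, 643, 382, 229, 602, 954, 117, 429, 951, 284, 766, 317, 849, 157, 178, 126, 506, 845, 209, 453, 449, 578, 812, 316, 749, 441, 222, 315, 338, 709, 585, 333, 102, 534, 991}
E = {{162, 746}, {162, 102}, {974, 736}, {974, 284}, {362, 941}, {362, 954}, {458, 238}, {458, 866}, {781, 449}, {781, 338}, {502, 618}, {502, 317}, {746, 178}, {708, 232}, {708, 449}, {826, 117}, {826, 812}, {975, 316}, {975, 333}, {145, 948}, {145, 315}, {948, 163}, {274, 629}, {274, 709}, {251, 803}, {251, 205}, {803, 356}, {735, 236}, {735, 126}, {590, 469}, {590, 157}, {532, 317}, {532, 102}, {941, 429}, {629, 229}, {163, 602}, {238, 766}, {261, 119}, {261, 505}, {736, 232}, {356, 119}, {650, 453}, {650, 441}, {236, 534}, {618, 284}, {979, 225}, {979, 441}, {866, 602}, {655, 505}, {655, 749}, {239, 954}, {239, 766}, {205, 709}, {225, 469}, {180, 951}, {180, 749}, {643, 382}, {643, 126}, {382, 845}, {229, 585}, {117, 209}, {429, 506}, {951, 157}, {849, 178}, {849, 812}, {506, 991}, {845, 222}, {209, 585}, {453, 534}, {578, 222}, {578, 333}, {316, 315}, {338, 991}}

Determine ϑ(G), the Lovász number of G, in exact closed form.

N(629) = {274, 229}, |N(629)| = 2.
deg(102) = 2; N(102) = {162, 532}.
deg(429) = 2; N(429) = {941, 506}.
deg(766) = 2; N(766) = {238, 239}.
Regular of degree 2 on 73 vertices: connected 2-regular on 73 ⇒ C_{73}.
The 37 distinct eigenvalues: [2.0, 1.9926, 1.9704, 1.9337, 1.8826, 1.8176, 1.7392, 1.6478, 1.5443, 1.4293, 1.3038, 1.1686, 1.0247, 0.8733, 0.7154, 0.5522, 0.3849, 0.2148, 0.043, -0.129, -0.3001, -0.469, -0.6344, -0.7951, -0.9499, -1.0977, -1.2373, -1.3678, -1.4882, -1.5976, -1.6951, -1.7801, -1.8518, -1.9099, -1.9539, -1.9834, -1.9981].
ϑ = −N·λ_min/(λ_max−λ_min) = −73·(-2*cos(pi/73))/(2−(-2*cos(pi/73))) = 73*cos(pi/73)/(cos(pi/73) + 1).
Numerically 36.483094774.
Check 36 ≤ 73*cos(pi/73)/(cos(pi/73) + 1) ≤ 37: both strict.

73*cos(pi/73)/(cos(pi/73) + 1)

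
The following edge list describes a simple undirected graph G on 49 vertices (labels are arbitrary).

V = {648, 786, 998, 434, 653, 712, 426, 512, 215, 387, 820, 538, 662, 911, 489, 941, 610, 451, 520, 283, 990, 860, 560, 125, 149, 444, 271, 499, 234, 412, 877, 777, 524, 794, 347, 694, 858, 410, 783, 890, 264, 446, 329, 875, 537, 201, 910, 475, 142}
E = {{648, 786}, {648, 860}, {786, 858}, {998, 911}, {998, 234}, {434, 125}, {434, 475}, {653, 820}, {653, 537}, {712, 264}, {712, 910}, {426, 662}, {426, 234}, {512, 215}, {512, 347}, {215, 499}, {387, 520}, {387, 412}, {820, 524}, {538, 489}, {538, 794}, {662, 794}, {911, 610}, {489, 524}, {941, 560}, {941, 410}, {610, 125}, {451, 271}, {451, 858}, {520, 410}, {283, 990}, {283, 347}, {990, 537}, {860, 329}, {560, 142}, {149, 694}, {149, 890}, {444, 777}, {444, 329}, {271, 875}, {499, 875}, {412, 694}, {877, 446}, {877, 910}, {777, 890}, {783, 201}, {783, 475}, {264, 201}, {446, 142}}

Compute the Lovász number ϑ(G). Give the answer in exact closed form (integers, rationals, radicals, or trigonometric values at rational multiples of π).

49*cos(pi/49)/(cos(pi/49) + 1)

deg(499) = 2; N(499) = {215, 875}.
Vertex 694 has 2 neighbors: 149, 412.
Vertex 444 has 2 neighbors: 777, 329.
N(142) = {560, 446}, |N(142)| = 2.
49-vertex 2-regular graph: a single 49-cycle (edge-transitive).
Distinct eigenvalues (to 3 d.p.): [2.0, 1.984, 1.935, 1.854, 1.743, 1.603, 1.437, 1.247, 1.037, 0.81, 0.569, 0.319, 0.064, -0.192, -0.445, -0.691, -0.925, -1.144, -1.345, -1.523, -1.676, -1.802, -1.898, -1.963, -1.996].
λ_max=2, λ_min=-2*cos(pi/49); ϑ = −49·λ_min/(λ_max−λ_min) = 49*cos(pi/49)/(cos(pi/49) + 1).
= 24.474805… (decimal).
24 ≤ 49*cos(pi/49)/(cos(pi/49) + 1) ≤ 25: both strict.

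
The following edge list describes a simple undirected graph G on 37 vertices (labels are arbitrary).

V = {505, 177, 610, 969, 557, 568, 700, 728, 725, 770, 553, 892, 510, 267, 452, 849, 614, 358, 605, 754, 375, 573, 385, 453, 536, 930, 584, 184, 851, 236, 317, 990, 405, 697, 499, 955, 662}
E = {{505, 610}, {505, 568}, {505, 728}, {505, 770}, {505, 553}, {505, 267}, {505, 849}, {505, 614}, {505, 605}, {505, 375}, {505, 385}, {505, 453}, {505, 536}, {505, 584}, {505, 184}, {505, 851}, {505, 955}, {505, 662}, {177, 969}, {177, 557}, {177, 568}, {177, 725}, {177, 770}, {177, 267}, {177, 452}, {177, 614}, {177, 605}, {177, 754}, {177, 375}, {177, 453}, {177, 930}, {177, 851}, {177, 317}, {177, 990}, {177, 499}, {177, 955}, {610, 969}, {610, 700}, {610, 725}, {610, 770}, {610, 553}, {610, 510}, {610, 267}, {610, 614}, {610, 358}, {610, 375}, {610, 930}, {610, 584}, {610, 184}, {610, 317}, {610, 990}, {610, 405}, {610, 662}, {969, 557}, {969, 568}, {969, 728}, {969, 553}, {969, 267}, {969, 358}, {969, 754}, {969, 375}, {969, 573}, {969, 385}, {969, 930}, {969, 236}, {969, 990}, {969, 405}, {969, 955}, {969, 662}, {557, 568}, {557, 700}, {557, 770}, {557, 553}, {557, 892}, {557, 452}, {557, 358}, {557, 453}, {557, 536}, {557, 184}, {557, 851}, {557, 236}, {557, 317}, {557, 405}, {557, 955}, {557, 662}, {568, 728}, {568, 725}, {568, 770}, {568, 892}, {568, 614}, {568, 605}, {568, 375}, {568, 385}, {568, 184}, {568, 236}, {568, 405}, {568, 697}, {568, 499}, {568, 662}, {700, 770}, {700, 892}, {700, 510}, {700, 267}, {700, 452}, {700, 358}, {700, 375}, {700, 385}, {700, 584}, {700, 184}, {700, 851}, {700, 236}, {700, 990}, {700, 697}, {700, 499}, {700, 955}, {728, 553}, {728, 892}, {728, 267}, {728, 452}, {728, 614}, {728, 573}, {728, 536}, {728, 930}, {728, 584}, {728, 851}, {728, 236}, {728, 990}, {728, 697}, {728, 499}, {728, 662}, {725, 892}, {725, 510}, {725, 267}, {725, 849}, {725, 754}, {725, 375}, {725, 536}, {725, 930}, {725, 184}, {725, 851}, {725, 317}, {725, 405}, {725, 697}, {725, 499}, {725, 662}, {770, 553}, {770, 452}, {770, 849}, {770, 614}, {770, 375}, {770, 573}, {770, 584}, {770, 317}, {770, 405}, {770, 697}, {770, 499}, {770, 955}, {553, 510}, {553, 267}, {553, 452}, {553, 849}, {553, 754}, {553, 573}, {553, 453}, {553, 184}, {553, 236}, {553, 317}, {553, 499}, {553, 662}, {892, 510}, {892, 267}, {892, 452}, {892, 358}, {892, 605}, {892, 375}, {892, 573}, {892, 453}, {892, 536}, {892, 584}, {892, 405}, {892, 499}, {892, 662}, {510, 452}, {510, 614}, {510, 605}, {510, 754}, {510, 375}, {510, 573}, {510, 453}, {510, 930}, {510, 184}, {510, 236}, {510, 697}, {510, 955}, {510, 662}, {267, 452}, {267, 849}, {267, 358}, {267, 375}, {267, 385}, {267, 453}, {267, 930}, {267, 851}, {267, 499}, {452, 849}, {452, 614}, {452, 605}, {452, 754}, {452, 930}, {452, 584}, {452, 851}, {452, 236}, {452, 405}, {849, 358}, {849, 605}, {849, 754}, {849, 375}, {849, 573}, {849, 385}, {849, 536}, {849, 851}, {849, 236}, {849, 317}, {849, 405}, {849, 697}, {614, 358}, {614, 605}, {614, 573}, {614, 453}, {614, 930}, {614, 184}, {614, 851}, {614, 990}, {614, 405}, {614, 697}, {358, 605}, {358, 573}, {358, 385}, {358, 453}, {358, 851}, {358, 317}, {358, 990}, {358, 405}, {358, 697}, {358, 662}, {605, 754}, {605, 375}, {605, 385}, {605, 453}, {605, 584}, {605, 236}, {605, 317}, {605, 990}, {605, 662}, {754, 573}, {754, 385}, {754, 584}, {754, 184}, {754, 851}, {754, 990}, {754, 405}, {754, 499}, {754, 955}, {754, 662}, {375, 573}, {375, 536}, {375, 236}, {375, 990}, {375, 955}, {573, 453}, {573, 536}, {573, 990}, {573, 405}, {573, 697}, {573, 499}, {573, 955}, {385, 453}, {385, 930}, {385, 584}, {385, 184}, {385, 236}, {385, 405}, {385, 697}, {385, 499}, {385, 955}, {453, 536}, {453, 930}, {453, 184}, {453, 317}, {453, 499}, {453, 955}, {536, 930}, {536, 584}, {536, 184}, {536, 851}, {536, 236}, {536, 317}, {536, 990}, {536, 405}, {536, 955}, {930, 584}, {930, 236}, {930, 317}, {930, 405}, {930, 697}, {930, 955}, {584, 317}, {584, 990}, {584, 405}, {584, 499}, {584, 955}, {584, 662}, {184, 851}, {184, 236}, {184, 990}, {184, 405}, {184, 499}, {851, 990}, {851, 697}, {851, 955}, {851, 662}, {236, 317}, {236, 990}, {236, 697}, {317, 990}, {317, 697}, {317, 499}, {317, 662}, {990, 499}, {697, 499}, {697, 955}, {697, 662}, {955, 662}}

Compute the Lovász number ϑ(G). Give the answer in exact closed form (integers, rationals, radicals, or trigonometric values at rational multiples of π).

Vertex 557 has 18 neighbors: 177, 969, 568, 700, 770, 553, 892, 452, 358, 453, 536, 184, 851, 236, 317, 405, 955, 662.
Vertex 990 has 18 neighbors: 177, 610, 969, 700, 728, 614, 358, 605, 754, 375, 573, 536, 584, 184, 851, 236, 317, 499.
Vertex 892 has 18 neighbors: 557, 568, 700, 728, 725, 510, 267, 452, 358, 605, 375, 573, 453, 536, 584, 405, 499, 662.
deg(662) = 18; N(662) = {505, 610, 969, 557, 568, 728, 725, 553, 892, 510, 358, 605, 754, 584, 851, 317, 697, 955}.
Every vertex has degree 18 (N=37); SR(37,18,8,9) — a Paley graph.
spec(A) ≈ [18.0, 2.541381, -3.541381] (distinct, 6 d.p.).
λ_max=18, λ_min=-sqrt(37)/2 - 1/2; ϑ = −37·λ_min/(λ_max−λ_min) = sqrt(37).
= 6.0827625… (decimal).

sqrt(37)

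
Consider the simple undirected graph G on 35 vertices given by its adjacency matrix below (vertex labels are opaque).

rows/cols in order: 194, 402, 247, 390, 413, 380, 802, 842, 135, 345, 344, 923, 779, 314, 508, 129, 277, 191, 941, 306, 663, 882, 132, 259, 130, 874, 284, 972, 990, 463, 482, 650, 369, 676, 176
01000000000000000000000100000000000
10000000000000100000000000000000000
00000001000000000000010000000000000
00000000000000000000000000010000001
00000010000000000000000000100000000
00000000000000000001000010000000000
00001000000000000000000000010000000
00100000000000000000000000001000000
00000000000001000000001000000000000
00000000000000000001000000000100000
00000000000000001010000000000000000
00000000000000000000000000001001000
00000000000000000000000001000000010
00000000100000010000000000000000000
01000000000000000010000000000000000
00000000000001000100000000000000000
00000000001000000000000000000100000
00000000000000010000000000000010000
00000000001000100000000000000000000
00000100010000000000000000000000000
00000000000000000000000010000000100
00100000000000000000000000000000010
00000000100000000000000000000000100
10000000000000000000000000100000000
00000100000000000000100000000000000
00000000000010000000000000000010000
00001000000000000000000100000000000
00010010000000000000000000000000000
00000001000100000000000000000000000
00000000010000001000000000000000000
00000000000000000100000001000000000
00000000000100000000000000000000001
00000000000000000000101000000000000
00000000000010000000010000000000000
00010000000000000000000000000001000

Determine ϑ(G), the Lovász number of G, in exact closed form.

deg(923) = 2; N(923) = {990, 650}.
deg(380) = 2; N(380) = {306, 130}.
N(663) = {130, 369}, |N(663)| = 2.
N(132) = {135, 369}, |N(132)| = 2.
35-vertex 2-regular graph: a single 35-cycle (edge-transitive).
spec(A) ≈ [2.0, 1.9679, 1.8725, 1.7169, 1.5061, 1.247, 0.9477, 0.618, 0.2685, -0.0897, -0.445, -0.7861, -1.1018, -1.3821, -1.618, -1.8019, -1.9279, -1.9919] (distinct, 4 d.p.).
With N=35: ϑ(G) = 35·(-(-1)*2*cos(pi/35))/(2−(-2*cos(pi/35))) = 35*cos(pi/35)/(cos(pi/35) + 1).
Numerically 17.4647.
α=17, χ(Ḡ)=18; ϑ=35*cos(pi/35)/(cos(pi/35) + 1) lies between (both strict).

35*cos(pi/35)/(cos(pi/35) + 1)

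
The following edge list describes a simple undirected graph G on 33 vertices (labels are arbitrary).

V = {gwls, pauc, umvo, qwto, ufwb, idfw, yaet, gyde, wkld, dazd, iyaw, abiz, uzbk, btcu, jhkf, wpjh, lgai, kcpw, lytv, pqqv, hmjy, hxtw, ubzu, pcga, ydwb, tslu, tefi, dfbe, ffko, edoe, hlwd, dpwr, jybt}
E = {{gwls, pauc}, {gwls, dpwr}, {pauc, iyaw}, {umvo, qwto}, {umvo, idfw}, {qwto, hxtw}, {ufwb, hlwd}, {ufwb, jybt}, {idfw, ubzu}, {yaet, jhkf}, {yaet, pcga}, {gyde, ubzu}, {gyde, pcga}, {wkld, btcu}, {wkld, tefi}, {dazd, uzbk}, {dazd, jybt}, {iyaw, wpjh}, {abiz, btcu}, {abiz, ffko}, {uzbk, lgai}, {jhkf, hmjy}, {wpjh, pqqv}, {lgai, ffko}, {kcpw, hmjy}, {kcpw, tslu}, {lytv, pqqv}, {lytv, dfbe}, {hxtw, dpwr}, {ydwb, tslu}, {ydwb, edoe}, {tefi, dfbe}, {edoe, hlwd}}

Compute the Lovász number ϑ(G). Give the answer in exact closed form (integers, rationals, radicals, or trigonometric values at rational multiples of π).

deg(iyaw) = 2; N(iyaw) = {pauc, wpjh}.
Vertex tefi has 2 neighbors: wkld, dfbe.
N(jhkf) = {yaet, hmjy}, |N(jhkf)| = 2.
deg(wkld) = 2; N(wkld) = {btcu, tefi}.
deg(v) = 2 for all v (|V|=33); the odd cycle C_{33}.
A has 17 distinct eigenvalues ≈ [2.0, 1.96386, 1.85674, 1.68251, 1.44747, 1.16011, 0.83083, 0.47152, 0.09516, -0.28463, -0.65414, -1.0, -1.30972, -1.57211, -1.77767, -1.91899, -1.99094].
ϑ = −N·λ_min/(λ_max−λ_min) = −33·(-2*cos(pi/33))/(2−(-2*cos(pi/33))) = 33*cos(pi/33)/(cos(pi/33) + 1).
≈ 16.4626 (to 4 d.p.).
16 ≤ 33*cos(pi/33)/(cos(pi/33) + 1) ≤ 17: both strict.

33*cos(pi/33)/(cos(pi/33) + 1)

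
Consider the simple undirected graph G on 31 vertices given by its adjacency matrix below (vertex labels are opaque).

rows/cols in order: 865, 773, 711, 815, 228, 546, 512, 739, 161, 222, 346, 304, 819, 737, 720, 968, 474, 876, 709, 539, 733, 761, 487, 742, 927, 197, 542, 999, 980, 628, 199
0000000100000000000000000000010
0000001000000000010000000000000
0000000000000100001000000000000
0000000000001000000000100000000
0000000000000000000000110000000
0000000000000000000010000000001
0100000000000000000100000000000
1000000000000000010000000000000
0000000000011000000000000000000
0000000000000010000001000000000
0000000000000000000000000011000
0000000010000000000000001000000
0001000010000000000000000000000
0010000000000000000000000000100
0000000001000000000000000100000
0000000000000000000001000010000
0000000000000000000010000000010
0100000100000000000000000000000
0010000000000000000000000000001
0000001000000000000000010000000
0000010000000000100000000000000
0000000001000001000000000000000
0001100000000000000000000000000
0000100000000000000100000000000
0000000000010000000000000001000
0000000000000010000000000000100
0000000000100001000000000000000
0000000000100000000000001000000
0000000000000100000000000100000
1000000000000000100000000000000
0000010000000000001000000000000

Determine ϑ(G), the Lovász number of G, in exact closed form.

deg(542) = 2; N(542) = {346, 968}.
Vertex 980 has 2 neighbors: 737, 197.
N(228) = {487, 742}, |N(228)| = 2.
Vertex 711 has 2 neighbors: 737, 709.
Regular of degree 2 on 31 vertices: the odd cycle C_{31}.
A has 16 distinct eigenvalues ≈ [2.0, 1.9591, 1.8379, 1.6415, 1.3779, 1.0579, 0.6946, 0.3029, -0.1013, -0.5013, -0.8808, -1.2242, -1.5175, -1.7487, -1.9083, -1.9897].
λ_max=2, λ_min=-2*cos(pi/31); ϑ = −31·λ_min/(λ_max−λ_min) = 31*cos(pi/31)/(cos(pi/31) + 1).
≈ 15.460134989 (to 9 d.p.).
Lovász sandwich 15 ≤ 31*cos(pi/31)/(cos(pi/31) + 1) ≤ 16: both strict.

31*cos(pi/31)/(cos(pi/31) + 1)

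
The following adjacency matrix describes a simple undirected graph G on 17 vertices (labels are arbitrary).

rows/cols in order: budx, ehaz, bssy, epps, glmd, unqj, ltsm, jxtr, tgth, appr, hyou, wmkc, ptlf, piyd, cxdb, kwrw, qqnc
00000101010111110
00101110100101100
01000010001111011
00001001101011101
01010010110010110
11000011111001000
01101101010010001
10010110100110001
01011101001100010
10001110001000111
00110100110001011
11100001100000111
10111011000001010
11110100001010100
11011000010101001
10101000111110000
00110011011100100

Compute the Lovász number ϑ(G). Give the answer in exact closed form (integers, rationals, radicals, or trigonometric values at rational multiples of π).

sqrt(17)

deg(bssy) = 8; N(bssy) = {ehaz, ltsm, hyou, wmkc, ptlf, piyd, kwrw, qqnc}.
deg(ptlf) = 8; N(ptlf) = {budx, bssy, epps, glmd, ltsm, jxtr, piyd, kwrw}.
Vertex glmd has 8 neighbors: ehaz, epps, ltsm, tgth, appr, ptlf, cxdb, kwrw.
Vertex unqj has 8 neighbors: budx, ehaz, ltsm, jxtr, tgth, appr, hyou, piyd.
17-vertex 8-regular graph: Paley(17): SR with (k,λ,μ)=(8,3,4).
spec(A) ≈ [8.0, 1.562, -2.562] (distinct, 3 d.p.).
Lovász: ϑ = −17(-sqrt(17)/2 - 1/2)/(8+-(-sqrt(17)/2 - 1/2)) = sqrt(17).
ϑ(G) ≈ 4.123105626.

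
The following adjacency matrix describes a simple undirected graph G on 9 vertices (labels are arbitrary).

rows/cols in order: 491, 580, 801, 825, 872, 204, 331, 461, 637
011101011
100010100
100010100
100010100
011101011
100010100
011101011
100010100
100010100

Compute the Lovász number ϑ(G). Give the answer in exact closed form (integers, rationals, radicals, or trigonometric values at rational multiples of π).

6

deg(637) = 3; N(637) = {491, 872, 331}.
Vertex 461 has 3 neighbors: 491, 872, 331.
Vertex 872 has 6 neighbors: 580, 801, 825, 204, 461, 637.
deg(801) = 3; N(801) = {491, 872, 331}.
K_{6,3} (perfect); ϑ(G) = α(G) = max{6,3} = 6.
Numerically 6.0000.
Check 6 ≤ 6 ≤ 6: collapsed.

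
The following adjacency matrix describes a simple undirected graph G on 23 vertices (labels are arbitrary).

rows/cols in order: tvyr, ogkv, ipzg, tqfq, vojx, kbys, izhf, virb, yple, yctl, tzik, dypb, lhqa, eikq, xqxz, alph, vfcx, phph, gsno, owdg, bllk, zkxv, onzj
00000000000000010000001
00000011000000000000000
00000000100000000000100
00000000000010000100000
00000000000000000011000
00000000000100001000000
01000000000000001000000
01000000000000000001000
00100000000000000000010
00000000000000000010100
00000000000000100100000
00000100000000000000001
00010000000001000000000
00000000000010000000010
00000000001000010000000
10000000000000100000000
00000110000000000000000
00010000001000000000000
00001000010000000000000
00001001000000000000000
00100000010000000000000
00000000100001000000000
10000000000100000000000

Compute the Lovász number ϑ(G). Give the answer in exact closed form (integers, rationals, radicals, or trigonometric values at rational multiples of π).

23*cos(pi/23)/(cos(pi/23) + 1)

N(gsno) = {vojx, yctl}, |N(gsno)| = 2.
Vertex tqfq has 2 neighbors: lhqa, phph.
Vertex lhqa has 2 neighbors: tqfq, eikq.
Vertex phph has 2 neighbors: tqfq, tzik.
G on 23 vertices is 2-regular; connected 2-regular on 23 ⇒ C_{23}.
spec(A) ≈ [2.0, 1.926, 1.709, 1.365, 0.92, 0.407, -0.136, -0.67, -1.153, -1.551, -1.834, -1.981] (distinct, 3 d.p.).
−23·(-2*cos(pi/23)) / ((2)−(-2*cos(pi/23))) = 23*cos(pi/23)/(cos(pi/23) + 1) = ϑ(G).
= 11.446193612… (decimal).
Lovász sandwich 11 ≤ 23*cos(pi/23)/(cos(pi/23) + 1) ≤ 12: both strict.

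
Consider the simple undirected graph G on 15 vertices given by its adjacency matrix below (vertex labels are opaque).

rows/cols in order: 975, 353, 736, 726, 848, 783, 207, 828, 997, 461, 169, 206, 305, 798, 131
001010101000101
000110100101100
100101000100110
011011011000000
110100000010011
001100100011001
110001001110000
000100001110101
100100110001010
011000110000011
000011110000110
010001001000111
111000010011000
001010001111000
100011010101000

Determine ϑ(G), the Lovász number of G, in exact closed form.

5

Vertex 206 has 6 neighbors: 353, 783, 997, 305, 798, 131.
deg(828) = 6; N(828) = {726, 997, 461, 169, 305, 131}.
N(169) = {848, 783, 207, 828, 305, 798}, |N(169)| = 6.
N(798) = {736, 848, 997, 461, 169, 206}, |N(798)| = 6.
Regular of degree 6 on 15 vertices: Kneser-type, 2-subsets of [6].
Distinct eigenvalues (to 4 d.p.): [6.0, 1.0, -3.0].
Lovász: ϑ = −15(-3)/(6+-1*(-3)) = 5.
≈ 5.0000000 (to 7 d.p.).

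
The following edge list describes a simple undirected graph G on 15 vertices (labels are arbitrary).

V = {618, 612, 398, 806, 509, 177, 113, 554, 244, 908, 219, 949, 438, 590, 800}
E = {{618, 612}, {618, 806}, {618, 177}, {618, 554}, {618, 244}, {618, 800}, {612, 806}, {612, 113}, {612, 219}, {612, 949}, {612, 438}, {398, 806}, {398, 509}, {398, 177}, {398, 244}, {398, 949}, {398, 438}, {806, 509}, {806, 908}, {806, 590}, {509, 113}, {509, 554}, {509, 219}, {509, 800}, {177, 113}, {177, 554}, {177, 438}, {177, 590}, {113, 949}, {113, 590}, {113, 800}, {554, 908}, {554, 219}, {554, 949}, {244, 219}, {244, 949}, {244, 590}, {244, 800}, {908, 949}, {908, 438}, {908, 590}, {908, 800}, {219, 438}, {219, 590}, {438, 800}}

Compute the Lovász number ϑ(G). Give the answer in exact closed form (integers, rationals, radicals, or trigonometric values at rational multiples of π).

5

Vertex 177 has 6 neighbors: 618, 398, 113, 554, 438, 590.
deg(949) = 6; N(949) = {612, 398, 113, 554, 244, 908}.
deg(113) = 6; N(113) = {612, 509, 177, 949, 590, 800}.
N(438) = {612, 398, 177, 908, 219, 800}, |N(438)| = 6.
6-regular, N=15; Kneser K(6,2) on C(6,2)=15 vertices.
Distinct eigenvalues (to 6 d.p.): [6.0, 1.0, -3.0].
Lovász (edge-transitive): ϑ = −15·(-3)/((6)−(-3)) = 5.
Numerically 5.0000000.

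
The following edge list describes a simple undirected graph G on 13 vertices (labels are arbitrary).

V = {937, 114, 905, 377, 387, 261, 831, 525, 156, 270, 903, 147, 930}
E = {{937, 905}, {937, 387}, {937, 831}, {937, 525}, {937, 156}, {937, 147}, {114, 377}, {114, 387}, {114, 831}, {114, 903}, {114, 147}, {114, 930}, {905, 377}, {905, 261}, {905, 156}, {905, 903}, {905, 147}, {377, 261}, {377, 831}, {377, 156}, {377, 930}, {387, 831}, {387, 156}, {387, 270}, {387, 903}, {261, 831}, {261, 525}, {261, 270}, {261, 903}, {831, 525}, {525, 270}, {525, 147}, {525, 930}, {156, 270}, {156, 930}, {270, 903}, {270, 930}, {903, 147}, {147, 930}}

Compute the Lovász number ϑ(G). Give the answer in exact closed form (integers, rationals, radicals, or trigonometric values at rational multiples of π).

deg(831) = 6; N(831) = {937, 114, 377, 387, 261, 525}.
N(905) = {937, 377, 261, 156, 903, 147}, |N(905)| = 6.
N(114) = {377, 387, 831, 903, 147, 930}, |N(114)| = 6.
deg(156) = 6; N(156) = {937, 905, 377, 387, 270, 930}.
6-regular, N=13; SR(13,6,2,3) — a Paley graph.
spec(A) ≈ [6.0, 1.30278, -2.30278] (distinct, 5 d.p.).
λ_max=6, λ_min=-sqrt(13)/2 - 1/2; ϑ = −13·λ_min/(λ_max−λ_min) = sqrt(13).
ϑ(G) ≈ 3.605551.

sqrt(13)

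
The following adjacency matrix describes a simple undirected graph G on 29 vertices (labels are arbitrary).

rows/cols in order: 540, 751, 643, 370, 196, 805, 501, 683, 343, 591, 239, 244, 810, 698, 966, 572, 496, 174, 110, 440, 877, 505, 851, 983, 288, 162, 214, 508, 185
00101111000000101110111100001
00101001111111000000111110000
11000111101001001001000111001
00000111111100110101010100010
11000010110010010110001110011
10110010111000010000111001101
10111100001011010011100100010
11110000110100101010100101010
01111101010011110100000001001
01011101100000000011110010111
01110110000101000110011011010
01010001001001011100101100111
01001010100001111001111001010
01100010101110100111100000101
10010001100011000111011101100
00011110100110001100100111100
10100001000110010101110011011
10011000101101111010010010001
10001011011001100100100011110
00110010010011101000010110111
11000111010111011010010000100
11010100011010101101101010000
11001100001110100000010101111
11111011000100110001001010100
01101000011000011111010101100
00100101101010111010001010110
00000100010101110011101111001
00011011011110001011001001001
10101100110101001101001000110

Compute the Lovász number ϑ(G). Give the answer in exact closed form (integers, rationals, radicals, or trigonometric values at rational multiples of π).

N(110) = {540, 196, 501, 683, 591, 239, 698, 966, 174, 877, 288, 162, 214, 508}, |N(110)| = 14.
deg(343) = 14; N(343) = {751, 643, 370, 196, 805, 683, 591, 810, 698, 966, 572, 174, 162, 185}.
deg(244) = 14; N(244) = {751, 370, 683, 239, 698, 572, 496, 174, 877, 851, 983, 214, 508, 185}.
deg(966) = 14; N(966) = {540, 370, 683, 343, 810, 698, 174, 110, 440, 505, 851, 983, 162, 214}.
29-vertex 14-regular graph: strongly regular (29,14,6,7).
A has 3 distinct eigenvalues ≈ [14.0, 2.192582, -3.192582].
With N=29: ϑ(G) = 29·(-(-sqrt(29)/2 - 1/2))/(14−(-sqrt(29)/2 - 1/2)) = sqrt(29).
ϑ(G) ≈ 5.3852.

sqrt(29)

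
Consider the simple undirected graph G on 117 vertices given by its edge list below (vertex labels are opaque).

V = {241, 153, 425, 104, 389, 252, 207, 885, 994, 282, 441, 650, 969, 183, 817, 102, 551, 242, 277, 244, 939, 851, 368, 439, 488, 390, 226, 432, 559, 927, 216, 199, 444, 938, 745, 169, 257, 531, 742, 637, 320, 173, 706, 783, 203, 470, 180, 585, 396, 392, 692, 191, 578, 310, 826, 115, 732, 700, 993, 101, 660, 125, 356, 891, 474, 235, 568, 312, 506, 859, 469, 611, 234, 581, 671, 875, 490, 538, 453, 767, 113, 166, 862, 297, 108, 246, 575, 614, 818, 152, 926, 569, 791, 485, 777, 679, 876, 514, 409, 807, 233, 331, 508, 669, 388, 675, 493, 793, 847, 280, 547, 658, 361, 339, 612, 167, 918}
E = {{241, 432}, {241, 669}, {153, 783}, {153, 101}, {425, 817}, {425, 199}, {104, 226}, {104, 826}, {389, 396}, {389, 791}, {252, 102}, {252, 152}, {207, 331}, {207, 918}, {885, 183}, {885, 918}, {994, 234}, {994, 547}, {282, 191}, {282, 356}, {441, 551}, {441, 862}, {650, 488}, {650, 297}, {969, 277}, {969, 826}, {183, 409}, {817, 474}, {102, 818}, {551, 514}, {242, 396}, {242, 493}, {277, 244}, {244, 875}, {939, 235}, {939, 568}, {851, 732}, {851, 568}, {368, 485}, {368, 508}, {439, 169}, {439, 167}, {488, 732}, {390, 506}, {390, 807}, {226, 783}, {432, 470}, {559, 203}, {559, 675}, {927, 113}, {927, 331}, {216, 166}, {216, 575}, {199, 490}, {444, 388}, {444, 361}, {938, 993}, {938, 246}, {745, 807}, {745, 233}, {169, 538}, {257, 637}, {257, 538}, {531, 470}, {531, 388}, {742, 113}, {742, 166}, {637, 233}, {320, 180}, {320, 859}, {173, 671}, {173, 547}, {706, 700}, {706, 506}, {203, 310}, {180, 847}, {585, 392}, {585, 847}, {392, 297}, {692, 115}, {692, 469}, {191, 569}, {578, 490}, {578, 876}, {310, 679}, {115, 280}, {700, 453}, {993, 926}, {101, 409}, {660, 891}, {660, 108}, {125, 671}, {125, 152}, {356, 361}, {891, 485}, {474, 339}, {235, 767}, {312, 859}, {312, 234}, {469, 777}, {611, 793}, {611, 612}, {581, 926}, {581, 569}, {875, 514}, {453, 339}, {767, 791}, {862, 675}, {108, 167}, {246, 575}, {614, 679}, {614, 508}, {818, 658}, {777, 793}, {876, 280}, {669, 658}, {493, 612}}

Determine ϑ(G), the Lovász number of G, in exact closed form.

117*cos(pi/117)/(cos(pi/117) + 1)

N(125) = {671, 152}, |N(125)| = 2.
Vertex 671 has 2 neighbors: 173, 125.
N(320) = {180, 859}, |N(320)| = 2.
N(441) = {551, 862}, |N(441)| = 2.
deg(v) = 2 for all v (|V|=117); the odd cycle C_{117}.
spec(A) ≈ [2.0, 1.997117, 1.988475, 1.974101, 1.954034, 1.928333, 1.897073, 1.860343, 1.818249, 1.770912, 1.71847, 1.661072, 1.598886, 1.532089, 1.460875, 1.385449, 1.306028, 1.222842, 1.136129, 1.046142, 0.953137, 0.857385, 0.759161, 0.658748, 0.556435, 0.452518, 0.347296, 0.241073, 0.134155, 0.02685, -0.080532, -0.187682, -0.294291, -0.400051, -0.504658, -0.60781, -0.70921, -0.808564, -0.905588, -1.0, -1.091529, -1.179911, -1.264891, -1.346224, -1.423675, -1.497021, -1.566052, -1.630567, -1.69038, -1.74532, -1.795227, -1.839959, -1.879385, -1.913393, -1.941884, -1.964775, -1.982002, -1.993515, -1.999279] (distinct, 6 d.p.).
−117·(-2*cos(pi/117)) / ((2)−(-2*cos(pi/117))) = 117*cos(pi/117)/(cos(pi/117) + 1) = ϑ(G).
= 58.48945… (decimal).
58 ≤ 117*cos(pi/117)/(cos(pi/117) + 1) ≤ 59: both strict.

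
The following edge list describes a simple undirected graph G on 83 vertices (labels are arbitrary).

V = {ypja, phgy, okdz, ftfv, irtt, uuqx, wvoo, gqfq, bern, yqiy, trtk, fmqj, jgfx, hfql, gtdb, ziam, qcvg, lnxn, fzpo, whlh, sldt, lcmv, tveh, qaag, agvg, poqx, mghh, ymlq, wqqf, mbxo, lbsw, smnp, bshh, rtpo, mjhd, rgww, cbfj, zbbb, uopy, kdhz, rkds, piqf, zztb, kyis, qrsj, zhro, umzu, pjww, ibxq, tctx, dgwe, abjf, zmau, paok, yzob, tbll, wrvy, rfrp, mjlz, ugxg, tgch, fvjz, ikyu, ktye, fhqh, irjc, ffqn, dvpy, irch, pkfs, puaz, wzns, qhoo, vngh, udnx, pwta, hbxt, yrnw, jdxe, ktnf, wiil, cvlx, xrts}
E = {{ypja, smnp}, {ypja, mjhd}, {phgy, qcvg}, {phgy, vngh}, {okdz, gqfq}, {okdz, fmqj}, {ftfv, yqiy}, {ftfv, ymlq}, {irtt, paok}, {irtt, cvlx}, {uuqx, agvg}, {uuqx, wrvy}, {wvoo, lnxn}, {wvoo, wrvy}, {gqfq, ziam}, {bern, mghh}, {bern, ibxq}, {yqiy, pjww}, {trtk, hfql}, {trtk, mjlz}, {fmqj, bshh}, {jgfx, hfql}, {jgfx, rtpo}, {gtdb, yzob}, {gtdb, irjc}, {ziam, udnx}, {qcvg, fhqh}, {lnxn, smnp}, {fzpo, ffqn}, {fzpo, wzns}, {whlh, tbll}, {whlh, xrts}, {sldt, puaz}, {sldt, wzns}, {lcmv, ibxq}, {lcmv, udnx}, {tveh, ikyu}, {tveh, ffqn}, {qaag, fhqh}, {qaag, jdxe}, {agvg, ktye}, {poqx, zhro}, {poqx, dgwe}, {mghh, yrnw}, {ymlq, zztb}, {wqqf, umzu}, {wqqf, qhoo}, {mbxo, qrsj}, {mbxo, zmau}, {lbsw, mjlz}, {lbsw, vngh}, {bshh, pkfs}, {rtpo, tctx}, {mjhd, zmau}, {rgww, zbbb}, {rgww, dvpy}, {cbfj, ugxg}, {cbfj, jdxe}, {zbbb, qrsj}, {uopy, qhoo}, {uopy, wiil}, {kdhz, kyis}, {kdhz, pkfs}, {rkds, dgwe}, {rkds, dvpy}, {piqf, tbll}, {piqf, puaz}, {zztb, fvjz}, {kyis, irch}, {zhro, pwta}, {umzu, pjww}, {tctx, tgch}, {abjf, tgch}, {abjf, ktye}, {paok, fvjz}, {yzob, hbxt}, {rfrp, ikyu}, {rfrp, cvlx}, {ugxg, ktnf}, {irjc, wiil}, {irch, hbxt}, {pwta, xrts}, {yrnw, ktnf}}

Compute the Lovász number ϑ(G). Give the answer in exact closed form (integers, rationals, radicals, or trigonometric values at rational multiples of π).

83*cos(pi/83)/(cos(pi/83) + 1)

deg(mjlz) = 2; N(mjlz) = {trtk, lbsw}.
deg(smnp) = 2; N(smnp) = {ypja, lnxn}.
deg(trtk) = 2; N(trtk) = {hfql, mjlz}.
deg(qrsj) = 2; N(qrsj) = {mbxo, zbbb}.
83-vertex 2-regular graph: connected 2-regular on 83 ⇒ C_{83}.
A has 42 distinct eigenvalues ≈ [2.0, 1.99427, 1.97712, 1.94865, 1.90901, 1.85844, 1.79722, 1.72571, 1.64431, 1.5535, 1.45378, 1.34575, 1.23, 1.1072, 0.97807, 0.84333, 0.70376, 0.56016, 0.41335, 0.26418, 0.11349, -0.03785, -0.18897, -0.33901, -0.48711, -0.63242, -0.7741, -0.91135, -1.04338, -1.16944, -1.28879, -1.40077, -1.50472, -1.60005, -1.68622, -1.76273, -1.82914, -1.88507, -1.93021, -1.96429, -1.98712, -1.99857].
λ_max=2, λ_min=-2*cos(pi/83); ϑ = −83·λ_min/(λ_max−λ_min) = 83*cos(pi/83)/(cos(pi/83) + 1).
ϑ(G) ≈ 41.485133.
Lovász sandwich 41 ≤ 83*cos(pi/83)/(cos(pi/83) + 1) ≤ 42: both strict.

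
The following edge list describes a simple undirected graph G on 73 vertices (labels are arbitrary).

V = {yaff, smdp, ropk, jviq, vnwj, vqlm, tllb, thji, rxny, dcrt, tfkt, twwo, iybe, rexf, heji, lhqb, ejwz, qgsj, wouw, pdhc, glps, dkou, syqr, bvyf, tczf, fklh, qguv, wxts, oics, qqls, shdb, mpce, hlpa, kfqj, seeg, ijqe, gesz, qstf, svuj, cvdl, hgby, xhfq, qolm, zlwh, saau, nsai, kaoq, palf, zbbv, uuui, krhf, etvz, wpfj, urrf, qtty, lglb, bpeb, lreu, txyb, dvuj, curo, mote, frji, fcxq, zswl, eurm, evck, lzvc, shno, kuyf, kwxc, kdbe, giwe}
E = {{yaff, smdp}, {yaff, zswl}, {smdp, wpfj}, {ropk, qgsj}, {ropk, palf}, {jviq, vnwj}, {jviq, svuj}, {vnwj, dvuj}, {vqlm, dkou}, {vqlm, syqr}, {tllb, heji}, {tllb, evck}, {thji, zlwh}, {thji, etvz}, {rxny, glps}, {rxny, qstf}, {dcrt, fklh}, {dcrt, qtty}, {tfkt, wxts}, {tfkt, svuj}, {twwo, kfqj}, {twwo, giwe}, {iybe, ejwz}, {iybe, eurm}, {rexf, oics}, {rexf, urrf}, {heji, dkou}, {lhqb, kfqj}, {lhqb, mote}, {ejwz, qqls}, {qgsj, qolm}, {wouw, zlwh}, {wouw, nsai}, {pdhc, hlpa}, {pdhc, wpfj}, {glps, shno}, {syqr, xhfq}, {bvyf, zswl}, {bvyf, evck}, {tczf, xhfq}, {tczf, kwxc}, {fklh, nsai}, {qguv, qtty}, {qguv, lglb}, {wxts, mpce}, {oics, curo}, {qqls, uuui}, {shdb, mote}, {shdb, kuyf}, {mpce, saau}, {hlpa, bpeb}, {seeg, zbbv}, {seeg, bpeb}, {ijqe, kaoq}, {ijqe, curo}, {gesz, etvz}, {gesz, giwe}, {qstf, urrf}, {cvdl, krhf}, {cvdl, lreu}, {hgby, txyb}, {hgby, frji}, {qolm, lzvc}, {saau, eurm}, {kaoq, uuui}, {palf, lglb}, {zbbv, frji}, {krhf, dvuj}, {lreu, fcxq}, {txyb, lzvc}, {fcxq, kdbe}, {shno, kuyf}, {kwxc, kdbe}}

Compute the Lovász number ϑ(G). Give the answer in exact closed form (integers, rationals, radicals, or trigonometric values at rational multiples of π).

73*cos(pi/73)/(cos(pi/73) + 1)

N(tczf) = {xhfq, kwxc}, |N(tczf)| = 2.
N(curo) = {oics, ijqe}, |N(curo)| = 2.
Vertex oics has 2 neighbors: rexf, curo.
Vertex qstf has 2 neighbors: rxny, urrf.
G on 73 vertices is 2-regular; a single 73-cycle (edge-transitive).
The 37 distinct eigenvalues: [2.0, 1.9926, 1.9704, 1.9337, 1.8826, 1.8176, 1.7392, 1.6478, 1.5443, 1.4293, 1.3038, 1.1686, 1.0247, 0.8733, 0.7154, 0.5522, 0.3849, 0.2148, 0.043, -0.129, -0.3001, -0.469, -0.6344, -0.7951, -0.9499, -1.0977, -1.2373, -1.3678, -1.4882, -1.5976, -1.6951, -1.7801, -1.8518, -1.9099, -1.9539, -1.9834, -1.9981].
Lovász: ϑ = −73(-2*cos(pi/73))/(2+-(-1)*2*cos(pi/73)) = 73*cos(pi/73)/(cos(pi/73) + 1).
Numerically 36.48309.
Lovász sandwich 36 ≤ 73*cos(pi/73)/(cos(pi/73) + 1) ≤ 37: both strict.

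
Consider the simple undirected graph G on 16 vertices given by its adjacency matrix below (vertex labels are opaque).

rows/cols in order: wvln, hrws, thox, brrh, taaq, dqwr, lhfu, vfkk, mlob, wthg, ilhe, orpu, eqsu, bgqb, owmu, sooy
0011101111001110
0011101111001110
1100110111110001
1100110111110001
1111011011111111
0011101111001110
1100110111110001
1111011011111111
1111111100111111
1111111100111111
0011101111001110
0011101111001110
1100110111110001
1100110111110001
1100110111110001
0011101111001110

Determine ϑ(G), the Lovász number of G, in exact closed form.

6

deg(wthg) = 14; N(wthg) = {wvln, hrws, thox, brrh, taaq, dqwr, lhfu, vfkk, ilhe, orpu, eqsu, bgqb, owmu, sooy}.
deg(hrws) = 10; N(hrws) = {thox, brrh, taaq, lhfu, vfkk, mlob, wthg, eqsu, bgqb, owmu}.
deg(eqsu) = 10; N(eqsu) = {wvln, hrws, taaq, dqwr, vfkk, mlob, wthg, ilhe, orpu, sooy}.
deg(lhfu) = 10; N(lhfu) = {wvln, hrws, taaq, dqwr, vfkk, mlob, wthg, ilhe, orpu, sooy}.
K_{6,6,2,2} (perfect); ϑ(G) = α(G) = max{6,6,2,2} = 6.
≈ 6.00000000 (to 8 d.p.).
Check 6 ≤ 6 ≤ 6: collapsed.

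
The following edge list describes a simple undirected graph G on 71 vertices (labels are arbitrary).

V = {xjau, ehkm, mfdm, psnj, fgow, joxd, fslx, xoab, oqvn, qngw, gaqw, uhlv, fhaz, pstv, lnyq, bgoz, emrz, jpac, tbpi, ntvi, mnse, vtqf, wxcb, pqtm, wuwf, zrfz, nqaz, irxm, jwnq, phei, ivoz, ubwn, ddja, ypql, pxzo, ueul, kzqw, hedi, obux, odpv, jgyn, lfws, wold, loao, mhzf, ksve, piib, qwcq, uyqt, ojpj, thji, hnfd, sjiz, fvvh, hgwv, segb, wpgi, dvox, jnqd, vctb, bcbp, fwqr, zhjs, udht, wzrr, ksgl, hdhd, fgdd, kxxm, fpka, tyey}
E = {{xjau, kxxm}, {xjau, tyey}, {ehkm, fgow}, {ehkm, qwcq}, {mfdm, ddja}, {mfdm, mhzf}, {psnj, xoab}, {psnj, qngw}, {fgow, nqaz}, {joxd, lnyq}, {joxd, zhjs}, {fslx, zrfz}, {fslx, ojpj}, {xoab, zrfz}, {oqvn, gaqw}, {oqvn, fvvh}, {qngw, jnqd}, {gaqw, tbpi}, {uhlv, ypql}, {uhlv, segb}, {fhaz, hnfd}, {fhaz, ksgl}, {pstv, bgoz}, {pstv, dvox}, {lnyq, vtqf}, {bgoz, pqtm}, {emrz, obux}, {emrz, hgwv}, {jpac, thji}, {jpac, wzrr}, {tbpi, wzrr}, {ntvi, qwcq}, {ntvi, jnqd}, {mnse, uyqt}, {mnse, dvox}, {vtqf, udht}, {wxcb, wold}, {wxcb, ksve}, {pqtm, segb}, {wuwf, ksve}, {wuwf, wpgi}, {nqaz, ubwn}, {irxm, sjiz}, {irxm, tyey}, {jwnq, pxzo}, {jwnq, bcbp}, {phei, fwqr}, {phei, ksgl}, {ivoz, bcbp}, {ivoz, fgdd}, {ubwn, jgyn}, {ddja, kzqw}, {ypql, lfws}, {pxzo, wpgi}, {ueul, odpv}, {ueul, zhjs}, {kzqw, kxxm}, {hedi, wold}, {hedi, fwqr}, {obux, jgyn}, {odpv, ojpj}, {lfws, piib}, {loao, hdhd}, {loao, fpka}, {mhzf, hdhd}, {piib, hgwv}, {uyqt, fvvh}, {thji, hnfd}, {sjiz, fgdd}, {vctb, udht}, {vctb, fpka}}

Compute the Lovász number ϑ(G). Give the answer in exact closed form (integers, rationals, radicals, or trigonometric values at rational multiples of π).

Vertex wuwf has 2 neighbors: ksve, wpgi.
Vertex kzqw has 2 neighbors: ddja, kxxm.
Vertex vtqf has 2 neighbors: lnyq, udht.
N(lnyq) = {joxd, vtqf}, |N(lnyq)| = 2.
deg(v) = 2 for all v (|V|=71); the odd cycle C_{71}.
Distinct eigenvalues (to 4 d.p.): [2.0, 1.9922, 1.9688, 1.9299, 1.876, 1.8074, 1.7246, 1.6284, 1.5194, 1.3985, 1.2666, 1.1249, 0.9743, 0.8162, 0.6516, 0.4819, 0.3085, 0.1326, -0.0442, -0.2208, -0.3956, -0.5673, -0.7346, -0.8961, -1.0507, -1.1969, -1.3339, -1.4604, -1.5754, -1.6781, -1.7677, -1.8435, -1.9048, -1.9513, -1.9824, -1.998].
ϑ = −N·λ_min/(λ_max−λ_min) = −71·(-2*cos(pi/71))/(2−(-2*cos(pi/71))) = 71*cos(pi/71)/(cos(pi/71) + 1).
≈ 35.48262 (to 5 d.p.).
α=35, χ(Ḡ)=36; ϑ=71*cos(pi/71)/(cos(pi/71) + 1) lies between (both strict).

71*cos(pi/71)/(cos(pi/71) + 1)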